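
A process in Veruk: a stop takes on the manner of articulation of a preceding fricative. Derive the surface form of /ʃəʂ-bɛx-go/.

The rule targets /b/ (voiced bilabial stop), which sits after the trigger /ʂ/ (fricative).
A voiced bilabial fricative is [β], so the surface segment is [β].
The same rule applies at the second boundary: /g/ → [ɣ] next to /x/.

[ʃəʂβɛxɣo]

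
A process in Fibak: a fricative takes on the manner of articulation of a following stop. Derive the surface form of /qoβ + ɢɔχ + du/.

[qobɢɔqdu]

The rule targets /β/ (voiced bilabial fricative), which sits before the trigger /ɢ/ (stop).
A voiced bilabial stop is [b], so the surface segment is [b].
The same rule applies at the second boundary: /χ/ → [q] next to /d/.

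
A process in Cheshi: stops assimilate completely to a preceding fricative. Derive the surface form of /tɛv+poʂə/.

/p/ is the segment targeted by the rule; it sits immediately after /v/, so it assimilates completely and surfaces as [v].

[tɛvvoʂə]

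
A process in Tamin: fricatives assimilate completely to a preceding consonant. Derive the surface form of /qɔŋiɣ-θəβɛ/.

/θ/ is the segment targeted by the rule; it sits immediately after /ɣ/, so it assimilates completely and surfaces as [ɣ].

[qɔŋiɣɣəβɛ]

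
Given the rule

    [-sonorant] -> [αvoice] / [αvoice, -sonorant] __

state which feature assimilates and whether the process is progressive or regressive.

The rule copies [voice] from the environment onto the target, so the assimilating feature is voicing.
The conditioning segment sits to the left of the focus bar, meaning the trigger precedes the segment that changes — progressive assimilation.

progressive voicing assimilation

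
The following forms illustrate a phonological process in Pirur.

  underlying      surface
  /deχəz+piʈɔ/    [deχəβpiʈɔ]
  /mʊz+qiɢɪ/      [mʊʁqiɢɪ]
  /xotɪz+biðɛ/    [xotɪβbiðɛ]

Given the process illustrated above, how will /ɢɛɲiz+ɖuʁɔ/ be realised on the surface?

[ɢɛɲiʐɖuʁɔ]

The data show regressive place assimilation: /z/ → [β] before /p/; /z/ → [ʁ] before /q/; /z/ → [β] before /b/. In each pair only place changes, matching the following consonant, while manner and voice stay constant.
The rule targets /z/ (voiced alveolar fricative), which sits before the trigger /ɖ/ (retroflex).
The voiced retroflex fricative is [ʐ], so /z/ → [ʐ].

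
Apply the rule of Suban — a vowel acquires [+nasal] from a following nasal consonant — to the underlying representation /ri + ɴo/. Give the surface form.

/i/ sits next to the nasal /ɴ/ and is therefore nasalised to [ĩ].

[rĩɴo]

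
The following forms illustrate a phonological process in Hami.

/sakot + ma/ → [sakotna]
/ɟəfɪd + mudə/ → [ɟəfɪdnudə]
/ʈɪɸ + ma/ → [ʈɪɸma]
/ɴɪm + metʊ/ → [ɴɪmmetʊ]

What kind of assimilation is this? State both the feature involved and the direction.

progressive place assimilation

Comparing underlying and surface forms, /m/ → [n] is the alternation; the neighbouring /t/ is constant.
/m/ is bilabial while /t/ is alveolar; the output [n] is alveolar, matching the trigger — so the feature that spreads is place.
Manner and voice are unchanged, so the assimilation is partial, not total.
The other alternating form patterns the same way: /m/ → [n] after /d/ (bilabial → alveolar, matching alveolar) — only place changes, and always toward the preceding segment.
No alternation appears in [ʈɪɸma], [ɴɪmmetʊ]: there the adjacent consonants already agree in place (/m/ and /ɸ/ are both bilabial; /m/ and /m/ are both bilabial), so these forms are consistent with the same rule.
The trigger is the preceding segment, so the direction is progressive (perseverative).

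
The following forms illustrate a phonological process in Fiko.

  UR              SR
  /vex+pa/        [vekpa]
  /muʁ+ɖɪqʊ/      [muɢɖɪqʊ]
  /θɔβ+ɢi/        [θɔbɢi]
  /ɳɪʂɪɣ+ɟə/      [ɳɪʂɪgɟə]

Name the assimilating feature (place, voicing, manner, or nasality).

manner

The segment that alternates is /x/, which surfaces as [k] when adjacent to /p/.
The change fricative → stop matches the manner of the following /p/, identifying this as manner assimilation.
The other alternating forms pattern the same way: /ʁ/ → [ɢ] before /ɖ/ (fricative → stop, matching a stop); /β/ → [b] before /ɢ/ (fricative → stop, matching a stop); /ɣ/ → [g] before /ɟ/ (fricative → stop, matching a stop) — only manner changes, and always toward the following segment.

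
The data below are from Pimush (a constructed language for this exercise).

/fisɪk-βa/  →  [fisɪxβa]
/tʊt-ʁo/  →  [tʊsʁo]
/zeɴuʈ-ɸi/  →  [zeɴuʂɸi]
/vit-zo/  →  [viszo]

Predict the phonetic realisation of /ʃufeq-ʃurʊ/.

[ʃufeχʃurʊ]

The data show regressive manner assimilation: /k/ → [x] before /β/; /t/ → [s] before /ʁ/; /ʈ/ → [ʂ] before /ɸ/; /t/ → [s] before /z/. In each pair only manner changes, matching the following consonant, while place and voice stay constant.
/q/ is a voiceless uvular stop. The following trigger /ʃ/ is a fricative, so /q/ must become a fricative as well.
A voiceless uvular fricative is [χ], so the surface segment is [χ].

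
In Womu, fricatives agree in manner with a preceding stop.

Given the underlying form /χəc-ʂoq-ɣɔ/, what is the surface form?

/ʂ/ is a voiceless retroflex fricative. The preceding trigger /c/ is a stop, so /ʂ/ must become a stop as well.
The voiceless retroflex stop is [ʈ], so /ʂ/ → [ʈ].
The same rule applies at the second boundary: /ɣ/ → [g] next to /q/.

[χəcʈoqgɔ]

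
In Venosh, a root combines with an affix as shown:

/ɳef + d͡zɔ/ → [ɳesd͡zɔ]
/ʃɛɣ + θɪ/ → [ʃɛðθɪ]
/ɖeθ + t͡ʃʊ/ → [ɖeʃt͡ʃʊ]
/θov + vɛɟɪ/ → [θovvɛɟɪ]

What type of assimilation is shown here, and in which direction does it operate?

regressive place assimilation

Comparing underlying and surface forms, /f/ → [s] is the alternation; the neighbouring /d͡z/ is constant.
/f/ is labiodental while /d͡z/ is alveolar; the output [s] is alveolar, matching the trigger — so the feature that spreads is place.
Manner and voice are unchanged, so the assimilation is partial, not total.
The same holds elsewhere in the data: /ɣ/ → [ð] before /θ/ (velar → dental, matching dental); /θ/ → [ʃ] before /t͡ʃ/ (dental → postalveolar, matching postalveolar) — only place changes, and always toward the following segment.
No alternation appears in [θovvɛɟɪ]: there the adjacent consonants already agree in place (/v/ and /v/ are both labiodental), so this form is consistent with the same rule.
The trigger is the following segment, so the direction is regressive (anticipatory).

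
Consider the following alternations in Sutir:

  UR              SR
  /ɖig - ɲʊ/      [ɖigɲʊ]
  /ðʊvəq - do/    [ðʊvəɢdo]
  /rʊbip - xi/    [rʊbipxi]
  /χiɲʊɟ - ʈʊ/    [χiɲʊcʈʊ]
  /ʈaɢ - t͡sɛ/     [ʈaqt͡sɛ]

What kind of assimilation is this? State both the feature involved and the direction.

Underlying /q/ is realised as [ɢ] next to /d/; /d/ itself does not change.
/q/ is voiceless while /d/ is voiced; the output [ɢ] is voiced, matching the trigger — so the feature that spreads is voicing.
Place and manner are unchanged, so the assimilation is partial, not total.
The other alternating forms pattern the same way: /ɟ/ → [c] before /ʈ/ (voiced → voiceless, matching voiceless); /ɢ/ → [q] before /t͡s/ (voiced → voiceless, matching voiceless) — only voicing changes, and always toward the following segment.
Nothing changes in [ɖigɲʊ], [rʊbipxi]: there the adjacent consonants already agree in voicing (/g/ and /ɲ/ are both voiced; /p/ and /x/ are both voiceless), so these forms are consistent with the same rule.
The trigger is the following segment, so the direction is regressive (anticipatory).

regressive voicing assimilation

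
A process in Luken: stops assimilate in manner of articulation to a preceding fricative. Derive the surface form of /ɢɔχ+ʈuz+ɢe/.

[ɢɔχʂuzʁe]

The rule targets /ʈ/ (voiceless retroflex stop), which sits after the trigger /χ/ (fricative).
A voiceless retroflex fricative is [ʂ], so the surface segment is [ʂ].
The same rule applies at the second boundary: /ɢ/ → [ʁ] next to /z/.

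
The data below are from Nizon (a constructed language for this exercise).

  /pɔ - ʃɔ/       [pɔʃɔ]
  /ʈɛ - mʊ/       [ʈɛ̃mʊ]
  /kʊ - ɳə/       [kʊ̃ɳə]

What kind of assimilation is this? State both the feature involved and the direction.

The vowel /ɛ/ surfaces as nasalised [ɛ̃] next to the following nasal /m/ — it has acquired the [+nasal] feature of its neighbour.
Likewise in the remaining data: /ʊ/ → [ʊ̃] before /ɳ/ — each time a vowel is nasalised next to a following nasal.
No change occurs in [pɔʃɔ] because the vowel at the boundary is adjacent to an oral consonant, not a nasal (/ɔ/ next to /ʃ/).
Because the conditioning nasal is to the right of the vowel that changes, the process is regressive (anticipatory).

regressive nasality assimilation (vowel nasalisation)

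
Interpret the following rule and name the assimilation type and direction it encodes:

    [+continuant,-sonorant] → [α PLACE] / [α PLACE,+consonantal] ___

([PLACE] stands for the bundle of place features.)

The shared variable α links the value of the place features (abbreviated [PLACE]) on the target to the same value on the neighbouring segment, so place is the feature that assimilates.
Since the environment is written before the underscore, the trigger precedes the target; the direction is progressive.

progressive place assimilation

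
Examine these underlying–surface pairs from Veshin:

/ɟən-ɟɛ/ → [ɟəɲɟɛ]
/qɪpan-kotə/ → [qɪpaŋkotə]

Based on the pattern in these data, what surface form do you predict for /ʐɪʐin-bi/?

[ʐɪʐimbi]

The data show regressive place assimilation: /n/ → [ɲ] before /ɟ/; /n/ → [ŋ] before /k/. In each pair only place changes, matching the following consonant, while manner and voice stay constant.
/n/ is a voiced alveolar nasal. The following trigger /b/ is bilabial, so /n/ must become bilabial as well.
A voiced bilabial nasal is [m], so the surface segment is [m].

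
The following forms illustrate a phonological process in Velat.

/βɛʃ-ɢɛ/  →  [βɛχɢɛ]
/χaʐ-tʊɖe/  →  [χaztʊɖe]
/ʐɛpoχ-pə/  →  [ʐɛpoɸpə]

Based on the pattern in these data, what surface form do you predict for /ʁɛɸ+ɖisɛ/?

[ʁɛʂɖisɛ]

The data show regressive place assimilation: /ʃ/ → [χ] before /ɢ/; /ʐ/ → [z] before /t/; /χ/ → [ɸ] before /p/. In each pair only place changes, matching the following consonant, while manner and voice stay constant.
The rule targets /ɸ/ (voiceless bilabial fricative), which sits before the trigger /ɖ/ (retroflex).
A voiceless retroflex fricative is [ʂ], so the surface segment is [ʂ].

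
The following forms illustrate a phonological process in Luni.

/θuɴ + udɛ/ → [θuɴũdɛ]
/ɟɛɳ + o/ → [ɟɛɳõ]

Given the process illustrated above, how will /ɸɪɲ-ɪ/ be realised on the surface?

[ɸɪɲɪ̃]

The data show progressive nasality assimilation (vowel nasalisation): /u/ → [ũ] after /ɴ/; /o/ → [õ] after /ɳ/ — a vowel is nasalised by an immediately preceding nasal consonant.
/ɪ/ sits next to the nasal /ɲ/ and is therefore nasalised to [ɪ̃].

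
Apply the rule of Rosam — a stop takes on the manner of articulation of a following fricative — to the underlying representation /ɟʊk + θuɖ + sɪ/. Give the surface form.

[ɟʊxθuʐsɪ]

The rule targets /k/ (voiceless velar stop), which sits before the trigger /θ/ (fricative).
Changing only its manner to fricative gives [x] — the voiceless velar fricative.
The same rule applies at the second boundary: /ɖ/ → [ʐ] next to /s/.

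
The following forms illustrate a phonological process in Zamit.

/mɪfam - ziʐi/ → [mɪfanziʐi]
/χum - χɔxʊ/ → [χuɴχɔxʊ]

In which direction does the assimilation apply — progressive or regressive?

regressive

The segment that alternates is /m/, which surfaces as [n] when adjacent to /z/.
The change bilabial → alveolar matches the place of the following /z/, identifying this as place assimilation.
Checking the remaining alternation: /m/ → [ɴ] before /χ/ (bilabial → uvular, matching uvular) — only place changes, and always toward the following segment.
The trigger is the following segment, so the direction is regressive (anticipatory).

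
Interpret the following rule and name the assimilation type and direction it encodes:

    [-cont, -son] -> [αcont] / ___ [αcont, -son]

regressive manner assimilation

The shared variable α links the value of [cont] on the target to that of the neighbouring obstruent. [cont] distinguishes stops from fricatives — a manner-of-articulation feature — so this is manner assimilation.
Since the environment is written after the underscore, the trigger follows the target; the direction is regressive.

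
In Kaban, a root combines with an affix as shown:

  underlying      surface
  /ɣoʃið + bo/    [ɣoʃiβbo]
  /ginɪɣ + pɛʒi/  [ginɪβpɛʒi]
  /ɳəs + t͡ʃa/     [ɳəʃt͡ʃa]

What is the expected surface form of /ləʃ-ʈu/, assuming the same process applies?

The data show regressive place assimilation: /ð/ → [β] before /b/; /ɣ/ → [β] before /p/; /s/ → [ʃ] before /t͡ʃ/. In each pair only place changes, matching the following consonant, while manner and voice stay constant.
The rule targets /ʃ/ (voiceless postalveolar fricative), which sits before the trigger /ʈ/ (retroflex).
The voiceless retroflex fricative is [ʂ], so /ʃ/ → [ʂ].

[ləʂʈu]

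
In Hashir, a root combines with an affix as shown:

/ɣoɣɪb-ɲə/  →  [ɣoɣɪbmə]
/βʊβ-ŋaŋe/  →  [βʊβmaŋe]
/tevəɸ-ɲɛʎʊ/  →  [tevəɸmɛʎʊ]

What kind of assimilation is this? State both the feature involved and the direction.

progressive place assimilation

Underlying /ɲ/ is realised as [m] next to /b/; /b/ itself does not change.
The change palatal → bilabial matches the place of the preceding /b/, identifying this as place assimilation.
Manner and voice are unchanged, so the assimilation is partial, not total.
Checking the remaining alternations: /ŋ/ → [m] after /β/ (velar → bilabial, matching bilabial); /ɲ/ → [m] after /ɸ/ (palatal → bilabial, matching bilabial) — only place changes, and always toward the preceding segment.
Since the segment that changes follows the conditioning segment, the assimilation is progressive.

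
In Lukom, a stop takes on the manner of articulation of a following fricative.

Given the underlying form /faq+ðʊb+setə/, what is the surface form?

[faχðʊβsetə]

The rule targets /q/ (voiceless uvular stop), which sits before the trigger /ð/ (fricative).
The voiceless uvular fricative is [χ], so /q/ → [χ].
At the second juncture, /b/ likewise becomes [β] adjacent to /s/.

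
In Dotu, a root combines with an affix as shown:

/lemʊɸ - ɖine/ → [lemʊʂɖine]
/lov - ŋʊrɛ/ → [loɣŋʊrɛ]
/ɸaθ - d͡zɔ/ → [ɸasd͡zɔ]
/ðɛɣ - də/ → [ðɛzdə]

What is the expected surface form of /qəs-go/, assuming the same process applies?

[qəxgo]

The data show regressive place assimilation: /ɸ/ → [ʂ] before /ɖ/; /v/ → [ɣ] before /ŋ/; /θ/ → [s] before /d͡z/; /ɣ/ → [z] before /d/. In each pair only place changes, matching the following consonant, while manner and voice stay constant.
The rule targets /s/ (voiceless alveolar fricative), which sits before the trigger /g/ (velar).
Changing only its place to velar gives [x] — the voiceless velar fricative.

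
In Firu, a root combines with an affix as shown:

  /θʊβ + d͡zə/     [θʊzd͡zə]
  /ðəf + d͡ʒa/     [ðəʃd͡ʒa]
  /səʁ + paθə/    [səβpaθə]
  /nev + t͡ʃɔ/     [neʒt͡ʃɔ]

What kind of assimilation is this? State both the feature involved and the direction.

regressive place assimilation

Underlying /β/ is realised as [z] next to /d͡z/; /d͡z/ itself does not change.
/β/ is bilabial while /d͡z/ is alveolar; the output [z] is alveolar, matching the trigger — so the feature that spreads is place.
Manner and voice are unchanged, so the assimilation is partial, not total.
The other alternating forms pattern the same way: /f/ → [ʃ] before /d͡ʒ/ (labiodental → postalveolar, matching postalveolar); /ʁ/ → [β] before /p/ (uvular → bilabial, matching bilabial); /v/ → [ʒ] before /t͡ʃ/ (labiodental → postalveolar, matching postalveolar) — only place changes, and always toward the following segment.
The trigger is the following segment, so the direction is regressive (anticipatory).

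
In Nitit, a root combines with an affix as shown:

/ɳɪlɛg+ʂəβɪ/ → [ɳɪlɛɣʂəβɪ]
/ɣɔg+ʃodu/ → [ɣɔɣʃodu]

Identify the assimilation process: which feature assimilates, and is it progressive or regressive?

regressive manner assimilation

Comparing underlying and surface forms, /g/ → [ɣ] is the alternation; the neighbouring /ʂ/ is constant.
The change stop → fricative matches the manner of the following /ʂ/, identifying this as manner assimilation.
Place and voice are unchanged, so the assimilation is partial, not total.
The same holds elsewhere in the data: /g/ → [ɣ] before /ʃ/ (stop → fricative, matching a fricative) — only manner changes, and always toward the following segment.
Since the segment that changes precedes the conditioning segment, the assimilation is regressive.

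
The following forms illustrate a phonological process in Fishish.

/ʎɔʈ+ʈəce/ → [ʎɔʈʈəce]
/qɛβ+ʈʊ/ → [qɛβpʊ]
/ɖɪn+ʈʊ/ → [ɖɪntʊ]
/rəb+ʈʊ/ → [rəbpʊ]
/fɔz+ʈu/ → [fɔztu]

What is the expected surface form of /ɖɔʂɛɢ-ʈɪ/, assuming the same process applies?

[ɖɔʂɛɢqɪ]

The data show progressive place assimilation: /ʈ/ → [p] after /β/; /ʈ/ → [t] after /n/; /ʈ/ → [p] after /b/; /ʈ/ → [t] after /z/. In each pair only place changes, matching the preceding consonant, while manner and voice stay constant.
No alternation appears in [ʎɔʈʈəce]: there the adjacent consonants already agree in place (/ʈ/ and /ʈ/ are both retroflex), so this form is consistent with the same rule.
The rule targets /ʈ/ (voiceless retroflex stop), which sits after the trigger /ɢ/ (uvular).
Changing only its place to uvular gives [q] — the voiceless uvular stop.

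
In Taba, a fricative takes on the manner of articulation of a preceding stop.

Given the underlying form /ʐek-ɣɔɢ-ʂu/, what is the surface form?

[ʐekgɔɢʈu]

The rule targets /ɣ/ (voiced velar fricative), which sits after the trigger /k/ (stop).
Changing only its manner to stop gives [g] — the voiced velar stop.
At the second juncture, /ʂ/ likewise becomes [ʈ] adjacent to /ɢ/.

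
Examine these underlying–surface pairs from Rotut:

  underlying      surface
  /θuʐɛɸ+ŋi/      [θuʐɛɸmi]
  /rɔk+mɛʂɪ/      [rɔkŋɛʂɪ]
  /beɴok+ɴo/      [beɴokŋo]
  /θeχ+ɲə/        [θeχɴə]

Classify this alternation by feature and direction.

The segment that alternates is /ŋ/, which surfaces as [m] when adjacent to /ɸ/.
The change velar → bilabial matches the place of the preceding /ɸ/, identifying this as place assimilation.
Manner and voice are unchanged, so the assimilation is partial, not total.
The same holds elsewhere in the data: /m/ → [ŋ] after /k/ (bilabial → velar, matching velar); /ɴ/ → [ŋ] after /k/ (uvular → velar, matching velar); /ɲ/ → [ɴ] after /χ/ (palatal → uvular, matching uvular) — only place changes, and always toward the preceding segment.
The trigger is the preceding segment, so the direction is progressive (perseverative).

progressive place assimilation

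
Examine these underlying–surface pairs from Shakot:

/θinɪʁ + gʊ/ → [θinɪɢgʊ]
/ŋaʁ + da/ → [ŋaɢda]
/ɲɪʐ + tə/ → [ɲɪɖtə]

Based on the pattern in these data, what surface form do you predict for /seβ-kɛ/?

[sebkɛ]

The data show regressive manner assimilation: /ʁ/ → [ɢ] before /g/; /ʁ/ → [ɢ] before /d/; /ʐ/ → [ɖ] before /t/. In each pair only manner changes, matching the following consonant, while place and voice stay constant.
/β/ is a voiced bilabial fricative. The following trigger /k/ is a stop, so /β/ must become a stop as well.
A voiced bilabial stop is [b], so the surface segment is [b].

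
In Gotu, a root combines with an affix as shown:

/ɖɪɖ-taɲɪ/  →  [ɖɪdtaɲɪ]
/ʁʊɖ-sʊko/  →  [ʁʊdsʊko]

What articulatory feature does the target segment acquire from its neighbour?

place

The segment that alternates is /ɖ/, which surfaces as [d] when adjacent to /t/.
The change retroflex → alveolar matches the place of the following /t/, identifying this as place assimilation.
The other alternating form patterns the same way: /ɖ/ → [d] before /s/ (retroflex → alveolar, matching alveolar) — only place changes, and always toward the following segment.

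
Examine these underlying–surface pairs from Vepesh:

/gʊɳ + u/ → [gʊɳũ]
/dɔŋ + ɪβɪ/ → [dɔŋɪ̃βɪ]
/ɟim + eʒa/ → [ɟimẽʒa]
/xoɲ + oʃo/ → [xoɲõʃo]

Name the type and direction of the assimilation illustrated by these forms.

The vowel /u/ surfaces as nasalised [ũ] next to the preceding nasal /ɳ/ — it has acquired the [+nasal] feature of its neighbour.
Likewise in the remaining data: /ɪ/ → [ɪ̃] after /ŋ/; /e/ → [ẽ] after /m/; /o/ → [õ] after /ɲ/ — each time a vowel is nasalised next to a preceding nasal.
Because the conditioning nasal is to the left of the vowel that changes, the process is progressive (perseverative).

progressive nasality assimilation (vowel nasalisation)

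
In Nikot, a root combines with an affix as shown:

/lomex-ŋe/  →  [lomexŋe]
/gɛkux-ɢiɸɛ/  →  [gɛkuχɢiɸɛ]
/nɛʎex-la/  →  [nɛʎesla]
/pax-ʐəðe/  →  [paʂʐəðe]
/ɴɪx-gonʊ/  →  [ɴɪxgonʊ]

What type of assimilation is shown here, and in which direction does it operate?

regressive place assimilation

The segment that alternates is /x/, which surfaces as [χ] when adjacent to /ɢ/.
The change velar → uvular matches the place of the following /ɢ/, identifying this as place assimilation.
Manner and voice are unchanged, so the assimilation is partial, not total.
The other alternating forms pattern the same way: /x/ → [s] before /l/ (velar → alveolar, matching alveolar); /x/ → [ʂ] before /ʐ/ (velar → retroflex, matching retroflex) — only place changes, and always toward the following segment.
No alternation appears in [lomexŋe], [ɴɪxgonʊ]: there the adjacent consonants already agree in place (/x/ and /ŋ/ are both velar; /x/ and /g/ are both velar), so these forms are consistent with the same rule.
Since the segment that changes precedes the conditioning segment, the assimilation is regressive.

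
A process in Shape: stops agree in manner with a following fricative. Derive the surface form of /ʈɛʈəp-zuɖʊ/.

The rule targets /p/ (voiceless bilabial stop), which sits before the trigger /z/ (fricative).
Changing only its manner to fricative gives [ɸ] — the voiceless bilabial fricative.

[ʈɛʈəɸzuɖʊ]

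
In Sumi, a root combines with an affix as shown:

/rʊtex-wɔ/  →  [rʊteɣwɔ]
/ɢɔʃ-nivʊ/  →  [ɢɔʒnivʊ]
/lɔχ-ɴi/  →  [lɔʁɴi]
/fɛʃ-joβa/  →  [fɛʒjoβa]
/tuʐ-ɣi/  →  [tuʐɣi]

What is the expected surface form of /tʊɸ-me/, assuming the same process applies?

[tʊβme]

The data show regressive voicing assimilation: /x/ → [ɣ] before /w/; /ʃ/ → [ʒ] before /n/; /χ/ → [ʁ] before /ɴ/; /ʃ/ → [ʒ] before /j/. In each pair only voicing changes, matching the following consonant, while place and manner stay constant.
Nothing changes in [tuʐɣi]: there the adjacent consonants already agree in voicing (/ʐ/ and /ɣ/ are both voiced), so this form is consistent with the same rule.
/ɸ/ is a voiceless bilabial fricative. The following trigger /m/ is voiced, so /ɸ/ must become voiced as well.
Changing only its voicing to voiced gives [β] — the voiced bilabial fricative.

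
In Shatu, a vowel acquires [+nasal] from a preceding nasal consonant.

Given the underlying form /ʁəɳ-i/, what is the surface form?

[ʁəɳĩ]

/i/ sits next to the nasal /ɳ/ and is therefore nasalised to [ĩ].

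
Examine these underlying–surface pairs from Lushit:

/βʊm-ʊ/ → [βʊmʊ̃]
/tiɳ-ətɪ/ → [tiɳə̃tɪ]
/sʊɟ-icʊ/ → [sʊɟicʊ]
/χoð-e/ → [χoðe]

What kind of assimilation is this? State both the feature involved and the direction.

progressive nasality assimilation (vowel nasalisation)

The vowel /ʊ/ surfaces as nasalised [ʊ̃] next to the preceding nasal /m/ — it has acquired the [+nasal] feature of its neighbour.
The other form shows the same pattern: /ə/ → [ə̃] after /ɳ/ — each time a vowel is nasalised next to a preceding nasal.
No change occurs in [sʊɟicʊ], [χoðe] because the vowel at the boundary is adjacent to an oral consonant, not a nasal (/i/ next to /ɟ/; /e/ next to /ð/).
Because the conditioning nasal is to the left of the vowel that changes, the process is progressive (perseverative).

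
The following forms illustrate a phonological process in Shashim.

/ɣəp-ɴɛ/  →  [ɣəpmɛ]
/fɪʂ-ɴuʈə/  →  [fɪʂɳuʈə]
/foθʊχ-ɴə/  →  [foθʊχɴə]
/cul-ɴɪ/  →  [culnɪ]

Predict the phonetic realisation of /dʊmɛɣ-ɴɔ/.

[dʊmɛɣŋɔ]

The data show progressive place assimilation: /ɴ/ → [m] after /p/; /ɴ/ → [ɳ] after /ʂ/; /ɴ/ → [n] after /l/. In each pair only place changes, matching the preceding consonant, while manner and voice stay constant.
Nothing changes in [foθʊχɴə]: there the adjacent consonants already agree in place (/ɴ/ and /χ/ are both uvular), so this form is consistent with the same rule.
The rule targets /ɴ/ (voiced uvular nasal), which sits after the trigger /ɣ/ (velar).
A voiced velar nasal is [ŋ], so the surface segment is [ŋ].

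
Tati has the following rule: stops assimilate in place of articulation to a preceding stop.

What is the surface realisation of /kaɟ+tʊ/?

The rule targets /t/ (voiceless alveolar stop), which sits after the trigger /ɟ/ (palatal).
A voiceless palatal stop is [c], so the surface segment is [c].

[kaɟcʊ]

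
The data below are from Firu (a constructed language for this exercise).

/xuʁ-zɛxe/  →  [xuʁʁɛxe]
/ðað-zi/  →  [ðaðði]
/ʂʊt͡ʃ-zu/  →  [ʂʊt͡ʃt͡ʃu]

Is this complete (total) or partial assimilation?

Comparing underlying and surface forms, /z/ → [t͡ʃ] is the alternation; the neighbouring /t͡ʃ/ is constant.
The output [t͡ʃ] is identical to the trigger /t͡ʃ/ — every feature (place, manner, voicing) has been copied — so this is total assimilation.
The other forms behave the same way: /z/ → [ʁ] after /ʁ/; /z/ → [ð] after /ð/ — in each case the output is a copy of the preceding consonant.

total assimilation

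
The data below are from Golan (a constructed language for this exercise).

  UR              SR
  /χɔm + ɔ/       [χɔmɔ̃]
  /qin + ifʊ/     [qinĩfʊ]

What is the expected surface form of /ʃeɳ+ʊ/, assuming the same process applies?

[ʃeɳʊ̃]

The data show progressive nasality assimilation (vowel nasalisation): /ɔ/ → [ɔ̃] after /m/; /i/ → [ĩ] after /n/ — a vowel is nasalised by an immediately preceding nasal consonant.
The vowel /ʊ/ is adjacent to the preceding nasal /ɳ/, so it acquires [+nasal] and surfaces as [ʊ̃].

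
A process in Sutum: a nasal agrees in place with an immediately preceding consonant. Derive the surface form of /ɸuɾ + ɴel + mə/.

[ɸuɾnelnə]

The rule targets /ɴ/ (voiced uvular nasal), which sits after the trigger /ɾ/ (alveolar).
The voiced alveolar nasal is [n], so /ɴ/ → [n].
At the second juncture, /m/ likewise becomes [n] adjacent to /l/.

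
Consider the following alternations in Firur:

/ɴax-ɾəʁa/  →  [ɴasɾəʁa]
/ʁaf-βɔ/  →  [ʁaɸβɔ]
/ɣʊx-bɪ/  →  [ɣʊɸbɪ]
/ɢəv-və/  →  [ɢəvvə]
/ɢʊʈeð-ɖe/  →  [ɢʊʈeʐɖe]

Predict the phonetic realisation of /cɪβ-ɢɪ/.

The data show regressive place assimilation: /x/ → [s] before /ɾ/; /f/ → [ɸ] before /β/; /x/ → [ɸ] before /b/; /ð/ → [ʐ] before /ɖ/. In each pair only place changes, matching the following consonant, while manner and voice stay constant.
No alternation appears in [ɢəvvə]: there the adjacent consonants already agree in place (/v/ and /v/ are both labiodental), so this form is consistent with the same rule.
The rule targets /β/ (voiced bilabial fricative), which sits before the trigger /ɢ/ (uvular).
The voiced uvular fricative is [ʁ], so /β/ → [ʁ].

[cɪʁɢɪ]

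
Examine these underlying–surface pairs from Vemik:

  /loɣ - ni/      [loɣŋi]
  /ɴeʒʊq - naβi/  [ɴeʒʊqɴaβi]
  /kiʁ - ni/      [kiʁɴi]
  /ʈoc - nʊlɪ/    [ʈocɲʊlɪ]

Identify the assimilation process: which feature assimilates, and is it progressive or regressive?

progressive place assimilation

The segment that alternates is /n/, which surfaces as [ŋ] when adjacent to /ɣ/.
/n/ is alveolar while /ɣ/ is velar; the output [ŋ] is velar, matching the trigger — so the feature that spreads is place.
Manner and voice are unchanged, so the assimilation is partial, not total.
The same holds elsewhere in the data: /n/ → [ɴ] after /q/ (alveolar → uvular, matching uvular); /n/ → [ɴ] after /ʁ/ (alveolar → uvular, matching uvular); /n/ → [ɲ] after /c/ (alveolar → palatal, matching palatal) — only place changes, and always toward the preceding segment.
The trigger is the preceding segment, so the direction is progressive (perseverative).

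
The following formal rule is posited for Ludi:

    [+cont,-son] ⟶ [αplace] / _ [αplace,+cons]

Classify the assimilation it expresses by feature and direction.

regressive place assimilation

The rule copies the place features (abbreviated [place]) from the environment onto the target, so the assimilating feature is place.
Since the environment is written after the underscore, the trigger follows the target; the direction is regressive.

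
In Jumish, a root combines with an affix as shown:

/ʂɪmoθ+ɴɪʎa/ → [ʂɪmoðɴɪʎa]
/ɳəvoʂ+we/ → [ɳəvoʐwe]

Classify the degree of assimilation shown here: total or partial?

partial assimilation

Underlying /θ/ is realised as [ð] next to /ɴ/; /ɴ/ itself does not change.
/θ/ is voiceless while /ɴ/ is voiced; the output [ð] is voiced, matching the trigger — so the feature that spreads is voicing.
Place and manner are unchanged, so the assimilation is partial, not total.
The other alternating form patterns the same way: /ʂ/ → [ʐ] before /w/ (voiceless → voiced, matching voiced) — only voicing changes, and always toward the following segment.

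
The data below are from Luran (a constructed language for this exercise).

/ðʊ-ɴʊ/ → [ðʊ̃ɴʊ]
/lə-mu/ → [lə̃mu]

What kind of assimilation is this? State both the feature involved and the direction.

regressive nasality assimilation (vowel nasalisation)

The vowel /ʊ/ surfaces as nasalised [ʊ̃] next to the following nasal /ɴ/ — it has acquired the [+nasal] feature of its neighbour.
Likewise in the remaining data: /ə/ → [ə̃] before /m/ — each time a vowel is nasalised next to a following nasal.
Because the conditioning nasal is to the right of the vowel that changes, the process is regressive (anticipatory).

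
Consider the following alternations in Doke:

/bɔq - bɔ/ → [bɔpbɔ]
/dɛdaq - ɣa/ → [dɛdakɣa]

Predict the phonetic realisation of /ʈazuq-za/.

[ʈazutza]

The data show regressive place assimilation: /q/ → [p] before /b/; /q/ → [k] before /ɣ/. In each pair only place changes, matching the following consonant, while manner and voice stay constant.
The rule targets /q/ (voiceless uvular stop), which sits before the trigger /z/ (alveolar).
The voiceless alveolar stop is [t], so /q/ → [t].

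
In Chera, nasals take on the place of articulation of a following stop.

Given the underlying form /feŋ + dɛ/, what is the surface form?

[fendɛ]

The rule targets /ŋ/ (voiced velar nasal), which sits before the trigger /d/ (alveolar).
A voiced alveolar nasal is [n], so the surface segment is [n].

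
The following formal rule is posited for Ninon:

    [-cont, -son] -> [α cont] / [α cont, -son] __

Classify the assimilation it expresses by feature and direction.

The shared variable α links the value of [cont] on the target to that of the neighbouring obstruent. [cont] distinguishes stops from fricatives — a manner-of-articulation feature — so this is manner assimilation.
Since the environment is written before the underscore, the trigger precedes the target; the direction is progressive.

progressive manner assimilation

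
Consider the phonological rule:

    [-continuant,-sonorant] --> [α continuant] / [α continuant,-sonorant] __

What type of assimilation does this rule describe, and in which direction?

The rule copies [continuant] (continuancy) from the environment onto the target stops; since [±continuant] encodes the stop/fricative manner contrast, the assimilating dimension is manner.
Since the environment is written before the underscore, the trigger precedes the target; the direction is progressive.

progressive manner assimilation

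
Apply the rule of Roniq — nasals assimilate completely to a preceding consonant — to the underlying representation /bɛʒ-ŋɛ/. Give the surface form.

[bɛʒʒɛ]

/ŋ/ is the segment targeted by the rule; it sits immediately after /ʒ/, so it assimilates completely and surfaces as [ʒ].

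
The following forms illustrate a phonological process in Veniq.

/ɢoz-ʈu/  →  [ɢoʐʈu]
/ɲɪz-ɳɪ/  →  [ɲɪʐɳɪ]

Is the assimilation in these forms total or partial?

Underlying /z/ is realised as [ʐ] next to /ʈ/; /ʈ/ itself does not change.
The change alveolar → retroflex matches the place of the following /ʈ/, identifying this as place assimilation.
Manner and voice are unchanged, so the assimilation is partial, not total.
The other alternating form patterns the same way: /z/ → [ʐ] before /ɳ/ (alveolar → retroflex, matching retroflex) — only place changes, and always toward the following segment.

partial assimilation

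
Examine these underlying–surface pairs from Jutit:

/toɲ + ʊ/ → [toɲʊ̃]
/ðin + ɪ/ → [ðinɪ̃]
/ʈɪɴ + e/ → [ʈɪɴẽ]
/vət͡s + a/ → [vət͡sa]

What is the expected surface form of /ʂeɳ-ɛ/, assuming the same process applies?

The data show progressive nasality assimilation (vowel nasalisation): /ʊ/ → [ʊ̃] after /ɲ/; /ɪ/ → [ɪ̃] after /n/; /e/ → [ẽ] after /ɴ/ — a vowel is nasalised by an immediately preceding nasal consonant.
No change occurs in [vət͡sa] because the vowel at the boundary is adjacent to an oral consonant, not a nasal (/a/ next to /t͡s/).
/ɛ/ sits next to the nasal /ɳ/ and is therefore nasalised to [ɛ̃].

[ʂeɳɛ̃]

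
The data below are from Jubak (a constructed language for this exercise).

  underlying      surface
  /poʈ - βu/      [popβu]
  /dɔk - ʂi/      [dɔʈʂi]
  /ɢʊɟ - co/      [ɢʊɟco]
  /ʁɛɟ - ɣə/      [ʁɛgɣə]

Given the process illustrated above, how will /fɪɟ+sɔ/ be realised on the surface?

[fɪdsɔ]

The data show regressive place assimilation: /ʈ/ → [p] before /β/; /k/ → [ʈ] before /ʂ/; /ɟ/ → [g] before /ɣ/. In each pair only place changes, matching the following consonant, while manner and voice stay constant.
Nothing changes in [ɢʊɟco]: there the adjacent consonants already agree in place (/ɟ/ and /c/ are both palatal), so this form is consistent with the same rule.
/ɟ/ is a voiced palatal stop. The following trigger /s/ is alveolar, so /ɟ/ must become alveolar as well.
Changing only its place to alveolar gives [d] — the voiced alveolar stop.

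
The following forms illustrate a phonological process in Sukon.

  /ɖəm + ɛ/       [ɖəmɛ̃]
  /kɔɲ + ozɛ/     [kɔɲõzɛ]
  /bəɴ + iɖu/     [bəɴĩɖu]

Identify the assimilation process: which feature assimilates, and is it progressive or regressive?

progressive nasality assimilation (vowel nasalisation)

The vowel /ɛ/ surfaces as nasalised [ɛ̃] next to the preceding nasal /m/ — it has acquired the [+nasal] feature of its neighbour.
Likewise in the remaining data: /o/ → [õ] after /ɲ/; /i/ → [ĩ] after /ɴ/ — each time a vowel is nasalised next to a preceding nasal.
Because the conditioning nasal is to the left of the vowel that changes, the process is progressive (perseverative).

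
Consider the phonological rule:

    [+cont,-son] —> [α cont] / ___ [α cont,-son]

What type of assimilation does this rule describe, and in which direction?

regressive manner assimilation

The shared variable α links the value of [cont] on the target to that of the neighbouring obstruent. [cont] distinguishes stops from fricatives — a manner-of-articulation feature — so this is manner assimilation.
The conditioning segment sits to the right of the focus bar, meaning the trigger follows the segment that changes — regressive assimilation.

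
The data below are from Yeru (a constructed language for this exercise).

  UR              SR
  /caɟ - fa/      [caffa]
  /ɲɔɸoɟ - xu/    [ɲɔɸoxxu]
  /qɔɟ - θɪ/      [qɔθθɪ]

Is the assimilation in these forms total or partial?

total assimilation

Underlying /ɟ/ is realised as [f] next to /f/; /f/ itself does not change.
The output [f] is identical to the trigger /f/ — every feature (place, manner, voicing) has been copied — so this is total assimilation.
The other forms behave the same way: /ɟ/ → [x] before /x/; /ɟ/ → [θ] before /θ/ — in each case the output is a copy of the following consonant.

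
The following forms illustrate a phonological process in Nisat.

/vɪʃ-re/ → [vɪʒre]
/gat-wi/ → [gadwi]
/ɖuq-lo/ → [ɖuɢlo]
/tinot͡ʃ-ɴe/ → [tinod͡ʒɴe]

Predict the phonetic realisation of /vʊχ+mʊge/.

[vʊʁmʊge]

The data show regressive voicing assimilation: /ʃ/ → [ʒ] before /r/; /t/ → [d] before /w/; /q/ → [ɢ] before /l/; /t͡ʃ/ → [d͡ʒ] before /ɴ/. In each pair only voicing changes, matching the following consonant, while place and manner stay constant.
The rule targets /χ/ (voiceless uvular fricative), which sits before the trigger /m/ (voiced).
Changing only its voicing to voiced gives [ʁ] — the voiced uvular fricative.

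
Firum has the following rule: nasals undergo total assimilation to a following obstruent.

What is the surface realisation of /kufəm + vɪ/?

[kufəvvɪ]

/m/ is the segment targeted by the rule; it sits immediately before /v/, so it assimilates completely and surfaces as [v].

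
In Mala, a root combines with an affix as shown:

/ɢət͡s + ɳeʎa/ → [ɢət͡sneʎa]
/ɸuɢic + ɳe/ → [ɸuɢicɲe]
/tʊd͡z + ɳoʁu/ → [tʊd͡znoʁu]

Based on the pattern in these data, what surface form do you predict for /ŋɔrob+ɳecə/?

[ŋɔrobmecə]

The data show progressive place assimilation: /ɳ/ → [n] after /t͡s/; /ɳ/ → [ɲ] after /c/; /ɳ/ → [n] after /d͡z/. In each pair only place changes, matching the preceding consonant, while manner and voice stay constant.
The rule targets /ɳ/ (voiced retroflex nasal), which sits after the trigger /b/ (bilabial).
The voiced bilabial nasal is [m], so /ɳ/ → [m].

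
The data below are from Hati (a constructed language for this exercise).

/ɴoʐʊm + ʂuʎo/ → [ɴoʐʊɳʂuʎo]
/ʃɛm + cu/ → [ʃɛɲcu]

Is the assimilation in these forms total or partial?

partial assimilation

Underlying /m/ is realised as [ɳ] next to /ʂ/; /ʂ/ itself does not change.
/m/ is bilabial while /ʂ/ is retroflex; the output [ɳ] is retroflex, matching the trigger — so the feature that spreads is place.
Manner and voice are unchanged, so the assimilation is partial, not total.
The same holds elsewhere in the data: /m/ → [ɲ] before /c/ (bilabial → palatal, matching palatal) — only place changes, and always toward the following segment.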